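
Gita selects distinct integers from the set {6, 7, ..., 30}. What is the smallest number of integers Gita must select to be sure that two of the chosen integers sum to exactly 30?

17

Group the elements by complementary pair {x, 30−x}: {6,24}, {7,23}, {8,22}, …, giving 9 two-element pairs; the single value 15 (it cannot pair with itself since the integers are distinct); and 6 integers whose partner 30−x falls outside [6,30].
Pigeonhole: treating each of those 16 groups as a pigeonhole, one can pick one integer per group — 16 integers — with no two summing to 30.
The 17th integer lands in an occupied pair, forcing a sum of 30.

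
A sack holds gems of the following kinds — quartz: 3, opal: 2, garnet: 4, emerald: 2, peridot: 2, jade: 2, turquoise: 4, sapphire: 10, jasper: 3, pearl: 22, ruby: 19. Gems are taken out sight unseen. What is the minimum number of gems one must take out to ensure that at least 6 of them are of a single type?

38

An adversary could hand out at most 5 gems per type (8 types run out sooner): 3 + 2 + 4 + 2 + 2 + 2 + 4 + 5 + 3 + 5 + 5 = 37 gems and still no type has 6.
Pigeonhole: one more gem lands in a type already at 5, so 38 draws are enough and 37 are not.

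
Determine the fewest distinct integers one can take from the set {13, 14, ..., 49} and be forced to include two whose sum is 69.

Group the elements by complementary pair {x, 69−x}: {20,49}, {21,48}, {22,47}, …, giving 15 two-element pairs and 7 integers whose partner 69−x falls outside [13,49].
Treating each of those 22 groups as a pigeonhole, one can pick one integer per group — 22 integers — with no two summing to 69.
The 23rd integer lands in an occupied pair, forcing a sum of 69.

23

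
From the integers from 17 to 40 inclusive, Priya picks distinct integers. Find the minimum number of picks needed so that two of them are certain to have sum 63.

16

A set avoiding the sum 63 can contain at most one of each pair {x, 63−x}, plus the 6 elements whose complement lies outside the range.
The integers 17, …, 31 (15 of them) are such a set: any two sum to at least 17+18 = 35 and at most 30+31 = 61 < 63.
Any 16th integer completes one of the 9 pairs, so 16 choices force a sum of 63.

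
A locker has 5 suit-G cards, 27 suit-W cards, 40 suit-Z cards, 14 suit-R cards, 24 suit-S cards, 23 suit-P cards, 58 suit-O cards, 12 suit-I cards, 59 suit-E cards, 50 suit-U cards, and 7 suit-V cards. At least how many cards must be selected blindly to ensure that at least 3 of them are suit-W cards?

In the worst case for collecting suit-W cards, every non-suit-W card comes out first.
There are 5 + 40 + 14 + 24 + 23 + 58 + 12 + 59 + 50 + 7 = 292 non-suit-W cards altogether.
After those, each further card must be suit-W, so 292 + 3 = 295 draws guarantee 3 suit-W cards.

295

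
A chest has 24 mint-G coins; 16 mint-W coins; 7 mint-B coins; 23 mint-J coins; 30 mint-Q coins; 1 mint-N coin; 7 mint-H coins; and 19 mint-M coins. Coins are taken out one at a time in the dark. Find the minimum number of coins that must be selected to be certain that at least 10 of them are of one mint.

By the pigeonhole principle, the 8 mints are the holes; the coins drawn are the pigeons.
To avoid 10 of any one mint, the worst case takes at most 9 of each mint, or every coin of a mint that has fewer than 9.
That gives 9 + 9 + 7 + 9 + 9 + 1 + 7 + 9 = 60 coins with no mint reaching 10.
The next coin forces some mint to 10, so 60 + 1 = 61.

61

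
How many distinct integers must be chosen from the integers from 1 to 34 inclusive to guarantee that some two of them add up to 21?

25

Two chosen integers sum to 21 exactly when both halves of some pair {x, 21−x} with 1 ≤ x ≤ 21−x ≤ 20 are chosen — 10 such pairs.
The remaining 14 elements (those with no distinct partner in range) can never complete a 21-sum, so the worst case takes all of them and one from each pair: 14 + 10 = 24.
The 25th integer has to be the second member of some pair, so 24 + 1 = 25.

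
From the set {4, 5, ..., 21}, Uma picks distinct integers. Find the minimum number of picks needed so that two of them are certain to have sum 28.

Group the elements by complementary pair {x, 28−x}: {7,21}, {8,20}, {9,19}, …, giving 7 two-element pairs; the single value 14 (it cannot pair with itself since the integers are distinct); and 3 integers whose partner 28−x falls outside [4,21].
By pigeonhole, treating each of those 11 groups as a pigeonhole, one can pick one integer per group — 11 integers — with no two summing to 28.
The 12th integer lands in an occupied pair, forcing a sum of 28.

12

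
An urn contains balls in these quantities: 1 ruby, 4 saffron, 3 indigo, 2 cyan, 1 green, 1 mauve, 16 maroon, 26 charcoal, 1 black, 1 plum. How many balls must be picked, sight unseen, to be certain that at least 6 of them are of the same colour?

25

An adversary could hand out at most 5 balls per colour (8 colours run out sooner): 1 + 4 + 3 + 2 + 1 + 1 + 5 + 5 + 1 + 1 = 24 balls and still no colour has 6.
By the pigeonhole principle, one more ball lands in a colour already at 5, so 25 draws are enough and 24 are not.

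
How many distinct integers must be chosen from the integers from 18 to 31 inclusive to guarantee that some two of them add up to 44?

Group the elements by complementary pair {x, 44−x}: {18,26}, {19,25}, {20,24}, …, giving 4 two-element pairs, the single value 22 (it cannot pair with itself since the integers are distinct), and 5 integers whose partner 44−x falls outside [18,31].
Pigeonhole: treating each of those 10 groups as a pigeonhole, one can pick one integer per group — 10 integers — with no two summing to 44.
The 11th integer lands in an occupied pair, forcing a sum of 44.

11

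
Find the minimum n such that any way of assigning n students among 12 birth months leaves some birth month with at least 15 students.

With 168 students one could put exactly 14 in each of the 12 birth months, and no birth month would reach 15.
One more student must land in a birth month that already has 14, giving it 15.
So 12 × 14 + 1 = 169 students are required.

169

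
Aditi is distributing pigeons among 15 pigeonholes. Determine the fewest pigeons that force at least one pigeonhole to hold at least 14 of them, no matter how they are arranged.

196

With 195 pigeons one could put exactly 13 in each of the 15 pigeonholes, and no pigeonhole would reach 14.
One more pigeon must land in a pigeonhole that already has 13, giving it 14.
So 15 × 13 + 1 = 196 pigeons are required.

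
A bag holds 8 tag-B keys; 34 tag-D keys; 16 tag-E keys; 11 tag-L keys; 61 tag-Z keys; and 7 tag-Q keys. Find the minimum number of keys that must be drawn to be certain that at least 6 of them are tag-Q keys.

In the worst case for collecting tag-Q keys, every non-tag-Q key comes out first.
There are 8 + 34 + 16 + 11 + 61 = 130 non-tag-Q keys altogether.
After those, each further key must be tag-Q, so 130 + 6 = 136 draws guarantee 6 tag-Q keys.

136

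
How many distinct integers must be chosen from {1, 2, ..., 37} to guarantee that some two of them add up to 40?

21

Group the elements by complementary pair {x, 40−x}: {3,37}, {4,36}, {5,35}, …, giving 17 two-element pairs, the single value 20 (it cannot pair with itself since the integers are distinct), and 2 integers whose partner 40−x falls outside [1,37].
Pigeonhole: treating each of those 20 groups as a pigeonhole, one can pick one integer per group — 20 integers — with no two summing to 40.
The 21st integer lands in an occupied pair, forcing a sum of 40.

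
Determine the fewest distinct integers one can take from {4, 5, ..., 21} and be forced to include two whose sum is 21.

12

A set avoiding the sum 21 can contain at most one of each pair {x, 21−x}, plus the 4 elements whose complement lies outside the range.
The integers 11, …, 21 (11 of them) are such a set: any two sum to at least 11+12 = 23 > 21.
Any 12th integer completes one of the 7 pairs, so 12 choices force a sum of 21.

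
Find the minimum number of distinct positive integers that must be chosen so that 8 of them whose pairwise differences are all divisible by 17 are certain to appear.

Integers whose pairwise differences are multiples of 17 are exactly those sharing a remainder mod 17. The 17 residue classes mod 17 are the pigeonholes.
With 119 integers one could put 7 in each residue class and have no class reach 8.
The 120th integer pushes some class to 8, so 17·7 + 1 = 120.

120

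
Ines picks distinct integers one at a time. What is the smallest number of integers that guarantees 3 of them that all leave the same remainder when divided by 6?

By pigeonhole, the 6 residue classes mod 6 are the pigeonholes.
With 12 integers one could put 2 in each residue class and have no class reach 3.
The 13th integer pushes some class to 3, so 6·2 + 1 = 13.

13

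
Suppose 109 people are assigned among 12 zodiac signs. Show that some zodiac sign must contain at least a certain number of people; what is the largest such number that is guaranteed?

By the pigeonhole principle, the 12 zodiac signs are the holes and the 109 people are the pigeons.
If every zodiac sign held at most 9 people, the total would be at most 12 × 9 = 108, which is less than 109.
So some zodiac sign holds at least ⌈109/12⌉ = 10 people.

10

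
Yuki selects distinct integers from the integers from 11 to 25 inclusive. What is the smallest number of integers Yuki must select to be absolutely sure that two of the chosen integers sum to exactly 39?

Group the elements by complementary pair {x, 39−x}: {14,25}, {15,24}, {16,23}, …, giving 6 two-element pairs and 3 integers whose partner 39−x falls outside [11,25].
By pigeonhole, treating each of those 9 groups as a pigeonhole, one can pick one integer per group — 9 integers — with no two summing to 39.
The 10th integer lands in an occupied pair, forcing a sum of 39.

10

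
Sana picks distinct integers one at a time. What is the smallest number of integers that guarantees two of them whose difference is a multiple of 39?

Integers whose pairwise differences are multiples of 39 are exactly those sharing a remainder mod 39. The 39 residue classes mod 39 are the pigeonholes.
With 39 integers one could put 1 in each residue class and have no class reach 2.
The 40th integer pushes some class to 2, so 39·1 + 1 = 40.

40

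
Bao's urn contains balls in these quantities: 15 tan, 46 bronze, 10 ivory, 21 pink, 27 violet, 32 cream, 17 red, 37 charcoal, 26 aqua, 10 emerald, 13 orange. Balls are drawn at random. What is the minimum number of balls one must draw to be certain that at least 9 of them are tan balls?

In the worst case for collecting tan balls, every non-tan ball comes out first.
There are 46 + 10 + 21 + 27 + 32 + 17 + 37 + 26 + 10 + 13 = 239 non-tan balls altogether.
After those, each further ball must be tan, so 239 + 9 = 248 draws guarantee 9 tan balls.

248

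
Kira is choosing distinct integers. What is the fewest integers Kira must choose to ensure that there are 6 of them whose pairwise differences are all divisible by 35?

Integers whose pairwise differences are multiples of 35 are exactly those sharing a remainder mod 35. Pigeonhole: the 35 residue classes mod 35 are the pigeonholes.
With 175 integers one could put 5 in each residue class and have no class reach 6.
The 176th integer pushes some class to 6, so 35·5 + 1 = 176.

176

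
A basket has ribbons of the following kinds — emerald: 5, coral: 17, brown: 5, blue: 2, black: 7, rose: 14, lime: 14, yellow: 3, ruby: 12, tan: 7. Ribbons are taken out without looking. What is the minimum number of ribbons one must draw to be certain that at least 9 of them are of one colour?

Put each drawn ribbon into a box by colour. The largest draw with every box below 9 takes min(count, 8) from each colour; colours with fewer than 8 contribute all they have.
Σ min(cᵢ, 8) = 5 + 8 + 5 + 2 + 7 + 8 + 8 + 3 + 8 + 7 = 61.
Draw number 61 + 1 = 62 must push one box to 9.

62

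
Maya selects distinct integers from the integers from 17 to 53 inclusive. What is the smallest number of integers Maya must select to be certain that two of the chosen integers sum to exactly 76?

23

A set avoiding the sum 76 can contain at most one of each pair {x, 76−x}, plus the 7 elements whose complement lies outside the range or equal to its own complement.
The integers 17, …, 38 (22 of them) are such a set: any two sum to at least 17+18 = 35 and at most 37+38 = 75 < 76.
Any 23rd integer completes one of the 15 pairs, so 23 choices force a sum of 76.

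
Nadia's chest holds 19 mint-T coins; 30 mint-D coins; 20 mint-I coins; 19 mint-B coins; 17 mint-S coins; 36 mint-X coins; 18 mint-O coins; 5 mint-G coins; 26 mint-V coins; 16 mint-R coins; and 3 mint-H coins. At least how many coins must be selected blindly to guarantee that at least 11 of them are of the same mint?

99

Pigeonhole: put each drawn coin into a box by mint. The largest draw with every box below 11 takes min(count, 10) from each mint; mints with fewer than 10 contribute all they have.
Σ min(cᵢ, 10) = 10 + 10 + 10 + 10 + 10 + 10 + 10 + 5 + 10 + 10 + 3 = 98.
Draw number 98 + 1 = 99 must push one box to 11.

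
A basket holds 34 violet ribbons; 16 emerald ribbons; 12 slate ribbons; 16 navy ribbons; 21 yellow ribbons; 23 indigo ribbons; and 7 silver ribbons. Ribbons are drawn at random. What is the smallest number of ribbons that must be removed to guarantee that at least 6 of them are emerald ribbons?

In the worst case for collecting emerald ribbons, every non-emerald ribbon comes out first.
There are 34 + 12 + 16 + 21 + 23 + 7 = 113 non-emerald ribbons altogether.
After those, each further ribbon must be emerald, so 113 + 6 = 119 draws guarantee 6 emerald ribbons.

119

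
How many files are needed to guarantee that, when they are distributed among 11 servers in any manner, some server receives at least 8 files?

78

With 77 files one could put exactly 7 in each of the 11 servers, and no server would reach 8.
One more file must land in a server that already has 7, giving it 8.
So 11 × 7 + 1 = 78 files are required.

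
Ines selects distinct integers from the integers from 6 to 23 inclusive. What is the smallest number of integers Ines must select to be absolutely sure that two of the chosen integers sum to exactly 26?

12

Two chosen integers sum to 26 exactly when both halves of some pair {x, 26−x} with 6 ≤ x ≤ 26−x ≤ 20 are chosen — 7 such pairs.
The remaining 4 elements (those with no distinct partner in range) can never complete a 26-sum, so the worst case takes all of them and one from each pair: 4 + 7 = 11.
The 12th integer has to be the second member of some pair, so 11 + 1 = 12.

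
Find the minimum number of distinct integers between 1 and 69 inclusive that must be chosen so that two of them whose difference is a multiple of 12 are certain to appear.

13

Integers whose pairwise differences are multiples of 12 are exactly those sharing a remainder mod 12. The 12 residue classes mod 12 are the pigeonholes.
With 12 integers one could put 1 in each residue class and have no class reach 2.
The 13th integer pushes some class to 2, so 12·1 + 1 = 13.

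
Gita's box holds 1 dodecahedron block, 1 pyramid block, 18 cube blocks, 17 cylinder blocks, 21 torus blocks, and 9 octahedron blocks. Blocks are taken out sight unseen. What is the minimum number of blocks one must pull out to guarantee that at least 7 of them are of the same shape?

27

Put each drawn block into a box by shape. The largest draw with every box below 7 takes min(count, 6) from each shape; shapes with fewer than 6 contribute all they have.
Σ min(cᵢ, 6) = 1 + 1 + 6 + 6 + 6 + 6 = 26.
Draw number 26 + 1 = 27 must push one box to 7.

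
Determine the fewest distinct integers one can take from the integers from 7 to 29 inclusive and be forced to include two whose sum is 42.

16

A set avoiding the sum 42 can contain at most one of each pair {x, 42−x}, plus the 7 elements whose complement lies outside the range or equal to its own complement.
The integers 7, …, 21 (15 of them) are such a set: any two sum to at least 7+8 = 15 and at most 20+21 = 41 < 42.
Any 16th integer completes one of the 8 pairs, so 16 choices force a sum of 42.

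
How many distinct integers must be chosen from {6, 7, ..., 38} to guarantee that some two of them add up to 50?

21

A set avoiding the sum 50 can contain at most one of each pair {x, 50−x}, plus the 7 elements whose complement lies outside the range or equal to its own complement.
The integers 6, …, 25 (20 of them) are such a set: any two sum to at least 6+7 = 13 and at most 24+25 = 49 < 50.
By pigeonhole, any 21st integer completes one of the 13 pairs, so 21 choices force a sum of 50.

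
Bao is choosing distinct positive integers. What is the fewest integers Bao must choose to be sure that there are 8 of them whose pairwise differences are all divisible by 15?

Integers whose pairwise differences are multiples of 15 are exactly those sharing a remainder mod 15. The 15 residue classes mod 15 are the pigeonholes.
With 105 integers one could put 7 in each residue class and have no class reach 8.
The 106th integer pushes some class to 8, so 15·7 + 1 = 106.

106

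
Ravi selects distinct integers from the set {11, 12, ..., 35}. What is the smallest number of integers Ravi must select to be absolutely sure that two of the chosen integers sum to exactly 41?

Two chosen integers sum to 41 exactly when both halves of some pair {x, 41−x} with 11 ≤ x ≤ 41−x ≤ 30 are chosen — 10 such pairs.
The remaining 5 elements (those with no distinct partner in range) can never complete a 41-sum, so the worst case takes all of them and one from each pair: 5 + 10 = 15.
The 16th integer has to be the second member of some pair, so 15 + 1 = 16.

16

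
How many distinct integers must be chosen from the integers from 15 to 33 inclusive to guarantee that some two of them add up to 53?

A set avoiding the sum 53 can contain at most one of each pair {x, 53−x}, plus the 5 elements whose complement lies outside the range.
The integers 15, …, 26 (12 of them) are such a set: any two sum to at least 15+16 = 31 and at most 25+26 = 51 < 53.
Any 13th integer completes one of the 7 pairs, so 13 choices force a sum of 53.

13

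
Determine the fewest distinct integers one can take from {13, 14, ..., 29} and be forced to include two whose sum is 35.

Group the elements by complementary pair {x, 35−x}: {13,22}, {14,21}, {15,20}, …, giving 5 two-element pairs and 7 integers whose partner 35−x falls outside [13,29].
Treating each of those 12 groups as a pigeonhole, one can pick one integer per group — 12 integers — with no two summing to 35.
The 13th integer lands in an occupied pair, forcing a sum of 35.

13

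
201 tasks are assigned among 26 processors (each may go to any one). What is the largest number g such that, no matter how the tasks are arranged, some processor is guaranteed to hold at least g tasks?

The 26 processors are the holes and the 201 tasks are the pigeons.
If every processor held at most 7 tasks, the total would be at most 26 × 7 = 182, which is less than 201.
So some processor holds at least ⌈201/26⌉ = 8 tasks.

8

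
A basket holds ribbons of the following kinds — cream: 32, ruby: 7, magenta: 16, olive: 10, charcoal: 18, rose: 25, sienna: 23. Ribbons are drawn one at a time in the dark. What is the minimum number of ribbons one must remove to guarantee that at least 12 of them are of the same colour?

Pigeonhole: the 7 colours are the holes; the ribbons drawn are the pigeons.
To avoid 12 of any one colour, the worst case takes at most 11 of each colour, or every ribbon of a colour that has fewer than 11.
That gives 11 + 7 + 11 + 10 + 11 + 11 + 11 = 72 ribbons with no colour reaching 12.
The next ribbon forces some colour to 12, so 72 + 1 = 73.

73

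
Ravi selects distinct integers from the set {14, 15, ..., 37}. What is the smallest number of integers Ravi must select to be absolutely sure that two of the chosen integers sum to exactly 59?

17

Two chosen integers sum to 59 exactly when both halves of some pair {x, 59−x} with 22 ≤ x ≤ 59−x ≤ 37 are chosen — 8 such pairs.
The remaining 8 elements (those with no distinct partner in range) can never complete a 59-sum, so the worst case takes all of them and one from each pair: 8 + 8 = 16.
Pigeonhole: the 17th integer has to be the second member of some pair, so 16 + 1 = 17.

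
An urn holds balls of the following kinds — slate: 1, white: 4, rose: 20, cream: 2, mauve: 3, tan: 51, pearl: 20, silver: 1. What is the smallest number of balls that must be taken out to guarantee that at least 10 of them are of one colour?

39

The 8 colours are the holes; the balls drawn are the pigeons.
To avoid 10 of any one colour, the worst case takes at most 9 of each colour, or every ball of a colour that has fewer than 9.
That gives 1 + 4 + 9 + 2 + 3 + 9 + 9 + 1 = 38 balls with no colour reaching 10.
The next ball forces some colour to 10, so 38 + 1 = 39.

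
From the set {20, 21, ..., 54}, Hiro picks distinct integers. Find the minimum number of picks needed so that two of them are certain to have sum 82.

A set avoiding the sum 82 can contain at most one of each pair {x, 82−x}, plus the 9 elements whose complement lies outside the range or equal to its own complement.
The integers 20, …, 41 (22 of them) are such a set: any two sum to at least 20+21 = 41 and at most 40+41 = 81 < 82.
By the pigeonhole principle, any 23rd integer completes one of the 13 pairs, so 23 choices force a sum of 82.

23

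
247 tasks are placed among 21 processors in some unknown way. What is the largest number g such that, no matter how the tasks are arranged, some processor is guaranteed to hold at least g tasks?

12

By the pigeonhole principle, the 21 processors are the holes and the 247 tasks are the pigeons.
If every processor held at most 11 tasks, the total would be at most 21 × 11 = 231, which is less than 247.
So some processor holds at least ⌈247/21⌉ = 12 tasks.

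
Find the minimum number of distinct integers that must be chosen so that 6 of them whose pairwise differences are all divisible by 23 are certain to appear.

Integers whose pairwise differences are multiples of 23 are exactly those sharing a remainder mod 23. The 23 residue classes mod 23 are the pigeonholes.
With 115 integers one could put 5 in each residue class and have no class reach 6.
The 116th integer pushes some class to 6, so 23·5 + 1 = 116.

116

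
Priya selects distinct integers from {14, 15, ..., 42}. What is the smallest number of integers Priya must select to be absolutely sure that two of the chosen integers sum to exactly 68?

22

Two chosen integers sum to 68 exactly when both halves of some pair {x, 68−x} with 26 ≤ x ≤ 68−x ≤ 42 are chosen — 8 such pairs.
The remaining 13 elements (those with no distinct partner in range) can never complete a 68-sum, so the worst case takes all of them and one from each pair: 13 + 8 = 21.
Pigeonhole: the 22nd integer has to be the second member of some pair, so 21 + 1 = 22.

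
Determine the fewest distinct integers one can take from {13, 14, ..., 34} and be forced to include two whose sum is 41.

15

Two chosen integers sum to 41 exactly when both halves of some pair {x, 41−x} with 13 ≤ x ≤ 41−x ≤ 28 are chosen — 8 such pairs.
The remaining 6 elements (those with no distinct partner in range) can never complete a 41-sum, so the worst case takes all of them and one from each pair: 6 + 8 = 14.
The 15th integer has to be the second member of some pair, so 14 + 1 = 15.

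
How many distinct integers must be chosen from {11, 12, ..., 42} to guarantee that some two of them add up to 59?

Group the elements by complementary pair {x, 59−x}: {17,42}, {18,41}, {19,40}, …, giving 13 two-element pairs and 6 integers whose partner 59−x falls outside [11,42].
By pigeonhole, treating each of those 19 groups as a pigeonhole, one can pick one integer per group — 19 integers — with no two summing to 59.
The 20th integer lands in an occupied pair, forcing a sum of 59.

20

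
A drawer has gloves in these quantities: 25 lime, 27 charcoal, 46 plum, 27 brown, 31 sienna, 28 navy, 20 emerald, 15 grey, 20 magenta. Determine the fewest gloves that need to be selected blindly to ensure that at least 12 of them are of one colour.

The 9 colours are the holes; the gloves drawn are the pigeons.
To avoid 12 of any one colour, the worst case takes at most 11 of each colour.
That gives 11 + 11 + 11 + 11 + 11 + 11 + 11 + 11 + 11 = 99 gloves with no colour reaching 12.
The next glove forces some colour to 12, so 99 + 1 = 100.

100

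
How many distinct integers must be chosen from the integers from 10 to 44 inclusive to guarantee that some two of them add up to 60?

22

Two chosen integers sum to 60 exactly when both halves of some pair {x, 60−x} with 16 ≤ x ≤ 60−x ≤ 44 are chosen — 14 such pairs.
The remaining 7 elements (those with no distinct partner in range) can never complete a 60-sum, so the worst case takes all of them and one from each pair: 7 + 14 = 21.
By pigeonhole, the 22nd integer has to be the second member of some pair, so 21 + 1 = 22.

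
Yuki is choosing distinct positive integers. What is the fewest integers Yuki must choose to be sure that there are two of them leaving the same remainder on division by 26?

27

The 26 residue classes mod 26 are the pigeonholes.
With 26 integers one could put 1 in each residue class and have no class reach 2.
The 27th integer pushes some class to 2, so 26·1 + 1 = 27.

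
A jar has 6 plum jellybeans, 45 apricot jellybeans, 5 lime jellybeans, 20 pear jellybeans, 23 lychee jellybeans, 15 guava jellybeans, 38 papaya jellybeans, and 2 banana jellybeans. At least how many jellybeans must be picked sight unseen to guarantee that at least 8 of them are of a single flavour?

By pigeonhole, put each drawn jellybean into a box by flavour. The largest draw with every box below 8 takes min(count, 7) from each flavour; flavours with fewer than 7 contribute all they have.
Σ min(cᵢ, 7) = 6 + 7 + 5 + 7 + 7 + 7 + 7 + 2 = 48.
Draw number 48 + 1 = 49 must push one box to 8.

49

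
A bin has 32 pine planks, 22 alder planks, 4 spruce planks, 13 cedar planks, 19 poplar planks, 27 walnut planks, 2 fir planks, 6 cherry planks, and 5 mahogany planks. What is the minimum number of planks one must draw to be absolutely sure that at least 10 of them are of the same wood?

Pigeonhole: put each drawn plank into a box by wood. The largest draw with every box below 10 takes min(count, 9) from each wood; woods with fewer than 9 contribute all they have.
Σ min(cᵢ, 9) = 9 + 9 + 4 + 9 + 9 + 9 + 2 + 6 + 5 = 62.
Draw number 62 + 1 = 63 must push one box to 10.

63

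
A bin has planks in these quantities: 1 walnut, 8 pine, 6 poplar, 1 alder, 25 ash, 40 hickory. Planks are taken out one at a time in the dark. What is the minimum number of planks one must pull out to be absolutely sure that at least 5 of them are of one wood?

19

An adversary could hand out at most 4 planks per wood (walnut, alder run out sooner): 1 + 4 + 4 + 1 + 4 + 4 = 18 planks and still no wood has 5.
By the pigeonhole principle, one more plank lands in a wood already at 4, so 19 draws are enough and 18 are not.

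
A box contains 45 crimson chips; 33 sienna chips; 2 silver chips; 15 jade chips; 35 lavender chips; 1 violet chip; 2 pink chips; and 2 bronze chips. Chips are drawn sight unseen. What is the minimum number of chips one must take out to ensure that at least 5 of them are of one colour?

The 8 colours are the holes; the chips drawn are the pigeons.
To avoid 5 of any one colour, the worst case takes at most 4 of each colour, or every chip of a colour that has fewer than 4.
That gives 4 + 4 + 2 + 4 + 4 + 1 + 2 + 2 = 23 chips with no colour reaching 5.
The next chip forces some colour to 5, so 23 + 1 = 24.

24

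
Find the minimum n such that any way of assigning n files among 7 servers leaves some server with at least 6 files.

With 35 files one could put exactly 5 in each of the 7 servers, and no server would reach 6.
Pigeonhole: one more file must land in a server that already has 5, giving it 6.
So 7 × 5 + 1 = 36 files are required.

36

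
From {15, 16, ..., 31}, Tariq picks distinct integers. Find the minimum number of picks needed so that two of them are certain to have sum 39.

13

Group the elements by complementary pair {x, 39−x}: {15,24}, {16,23}, {17,22}, …, giving 5 two-element pairs and 7 integers whose partner 39−x falls outside [15,31].
By the pigeonhole principle, treating each of those 12 groups as a pigeonhole, one can pick one integer per group — 12 integers — with no two summing to 39.
The 13th integer lands in an occupied pair, forcing a sum of 39.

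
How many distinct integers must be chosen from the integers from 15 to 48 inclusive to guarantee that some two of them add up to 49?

Two chosen integers sum to 49 exactly when both halves of some pair {x, 49−x} with 15 ≤ x ≤ 49−x ≤ 34 are chosen — 10 such pairs.
The remaining 14 elements (those with no distinct partner in range) can never complete a 49-sum, so the worst case takes all of them and one from each pair: 14 + 10 = 24.
The 25th integer has to be the second member of some pair, so 24 + 1 = 25.

25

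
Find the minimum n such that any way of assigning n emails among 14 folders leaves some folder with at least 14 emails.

183

With 182 emails one could put exactly 13 in each of the 14 folders, and no folder would reach 14.
By pigeonhole, one more email must land in a folder that already has 13, giving it 14.
So 14 × 13 + 1 = 183 emails are required.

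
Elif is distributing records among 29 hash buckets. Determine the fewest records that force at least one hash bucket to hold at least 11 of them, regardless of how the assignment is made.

With 290 records one could put exactly 10 in each of the 29 hash buckets, and no hash bucket would reach 11.
By pigeonhole, one more record must land in a hash bucket that already has 10, giving it 11.
So 29 × 10 + 1 = 291 records are required.

291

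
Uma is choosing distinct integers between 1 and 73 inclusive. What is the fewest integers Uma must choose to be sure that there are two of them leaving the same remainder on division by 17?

The 17 residue classes mod 17 are the pigeonholes.
With 17 integers one could put 1 in each residue class and have no class reach 2.
The 18th integer pushes some class to 2, so 17·1 + 1 = 18.

18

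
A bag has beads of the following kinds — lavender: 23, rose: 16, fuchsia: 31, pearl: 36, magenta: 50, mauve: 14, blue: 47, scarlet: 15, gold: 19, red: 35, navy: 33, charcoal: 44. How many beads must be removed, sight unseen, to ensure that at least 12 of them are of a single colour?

The 12 colours are the holes; the beads drawn are the pigeons.
To avoid 12 of any one colour, the worst case takes at most 11 of each colour.
That gives 11 + 11 + 11 + 11 + 11 + 11 + 11 + 11 + 11 + 11 + 11 + 11 = 132 beads with no colour reaching 12.
The next bead forces some colour to 12, so 132 + 1 = 133.

133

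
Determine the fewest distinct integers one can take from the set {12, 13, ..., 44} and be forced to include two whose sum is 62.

Two chosen integers sum to 62 exactly when both halves of some pair {x, 62−x} with 18 ≤ x ≤ 62−x ≤ 44 are chosen — 13 such pairs.
The remaining 7 elements (those with no distinct partner in range) can never complete a 62-sum, so the worst case takes all of them and one from each pair: 7 + 13 = 20.
The 21st integer has to be the second member of some pair, so 20 + 1 = 21.

21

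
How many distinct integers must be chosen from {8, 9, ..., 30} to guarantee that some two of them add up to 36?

Two chosen integers sum to 36 exactly when both halves of some pair {x, 36−x} with 8 ≤ x ≤ 36−x ≤ 28 are chosen — 10 such pairs.
The remaining 3 elements (those with no distinct partner in range) can never complete a 36-sum, so the worst case takes all of them and one from each pair: 3 + 10 = 13.
The 14th integer has to be the second member of some pair, so 13 + 1 = 14.

14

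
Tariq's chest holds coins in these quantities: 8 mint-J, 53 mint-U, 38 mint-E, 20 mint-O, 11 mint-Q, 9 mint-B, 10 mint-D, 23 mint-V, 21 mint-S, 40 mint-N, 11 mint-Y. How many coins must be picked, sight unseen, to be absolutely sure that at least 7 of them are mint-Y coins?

240

In the worst case for collecting mint-Y coins, every non-mint-Y coin comes out first.
There are 8 + 53 + 38 + 20 + 11 + 9 + 10 + 23 + 21 + 40 = 233 non-mint-Y coins altogether.
After those, each further coin must be mint-Y, so 233 + 7 = 240 draws guarantee 7 mint-Y coins.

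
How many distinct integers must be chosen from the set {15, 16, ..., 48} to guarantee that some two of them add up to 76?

Group the elements by complementary pair {x, 76−x}: {28,48}, {29,47}, {30,46}, …, giving 10 two-element pairs; the single value 38 (it cannot pair with itself since the integers are distinct); and 13 integers whose partner 76−x falls outside [15,48].
Treating each of those 24 groups as a pigeonhole, one can pick one integer per group — 24 integers — with no two summing to 76.
The 25th integer lands in an occupied pair, forcing a sum of 76.

25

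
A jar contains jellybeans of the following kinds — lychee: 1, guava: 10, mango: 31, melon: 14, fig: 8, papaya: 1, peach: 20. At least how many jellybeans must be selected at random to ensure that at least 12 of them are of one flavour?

54

The 7 flavours are the holes; the jellybeans drawn are the pigeons.
To avoid 12 of any one flavour, the worst case takes at most 11 of each flavour, or every jellybean of a flavour that has fewer than 11.
That gives 1 + 10 + 11 + 11 + 8 + 1 + 11 = 53 jellybeans with no flavour reaching 12.
The next jellybean forces some flavour to 12, so 53 + 1 = 54.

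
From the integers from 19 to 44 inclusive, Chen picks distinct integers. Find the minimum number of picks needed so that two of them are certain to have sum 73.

Two chosen integers sum to 73 exactly when both halves of some pair {x, 73−x} with 29 ≤ x ≤ 73−x ≤ 44 are chosen — 8 such pairs.
The remaining 10 elements (those with no distinct partner in range) can never complete a 73-sum, so the worst case takes all of them and one from each pair: 10 + 8 = 18.
The 19th integer has to be the second member of some pair, so 18 + 1 = 19.

19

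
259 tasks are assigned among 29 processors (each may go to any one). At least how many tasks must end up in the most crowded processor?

9

By pigeonhole, the 29 processors are the holes and the 259 tasks are the pigeons.
If every processor held at most 8 tasks, the total would be at most 29 × 8 = 232, which is less than 259.
So some processor holds at least ⌈259/29⌉ = 9 tasks.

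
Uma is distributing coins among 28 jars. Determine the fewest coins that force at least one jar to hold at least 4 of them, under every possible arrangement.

With 84 coins one could put exactly 3 in each of the 28 jars, and no jar would reach 4.
By the pigeonhole principle, one more coin must land in a jar that already has 3, giving it 4.
So 28 × 3 + 1 = 85 coins are required.

85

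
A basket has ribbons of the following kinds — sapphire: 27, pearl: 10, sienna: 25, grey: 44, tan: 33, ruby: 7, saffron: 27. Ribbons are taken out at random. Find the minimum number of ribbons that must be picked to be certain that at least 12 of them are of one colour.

By pigeonhole, put each drawn ribbon into a box by colour. The largest draw with every box below 12 takes min(count, 11) from each colour; colours with fewer than 11 contribute all they have.
Σ min(cᵢ, 11) = 11 + 10 + 11 + 11 + 11 + 7 + 11 = 72.
Draw number 72 + 1 = 73 must push one box to 12.

73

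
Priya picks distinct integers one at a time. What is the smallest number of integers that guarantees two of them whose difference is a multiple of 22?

Integers whose pairwise differences are multiples of 22 are exactly those sharing a remainder mod 22. By the pigeonhole principle, the 22 residue classes mod 22 are the pigeonholes.
With 22 integers one could put 1 in each residue class and have no class reach 2.
The 23rd integer pushes some class to 2, so 22·1 + 1 = 23.

23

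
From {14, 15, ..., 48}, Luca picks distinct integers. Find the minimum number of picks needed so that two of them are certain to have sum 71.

23

Group the elements by complementary pair {x, 71−x}: {23,48}, {24,47}, {25,46}, …, giving 13 two-element pairs and 9 integers whose partner 71−x falls outside [14,48].
By pigeonhole, treating each of those 22 groups as a pigeonhole, one can pick one integer per group — 22 integers — with no two summing to 71.
The 23rd integer lands in an occupied pair, forcing a sum of 71.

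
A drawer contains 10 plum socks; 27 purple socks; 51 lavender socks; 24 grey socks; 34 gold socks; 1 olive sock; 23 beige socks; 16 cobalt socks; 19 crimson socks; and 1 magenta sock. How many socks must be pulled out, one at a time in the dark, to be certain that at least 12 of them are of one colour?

Put each drawn sock into a box by colour. The largest draw with every box below 12 takes min(count, 11) from each colour; colours with fewer than 11 contribute all they have.
Σ min(cᵢ, 11) = 10 + 11 + 11 + 11 + 11 + 1 + 11 + 11 + 11 + 1 = 89.
Draw number 89 + 1 = 90 must push one box to 12.

90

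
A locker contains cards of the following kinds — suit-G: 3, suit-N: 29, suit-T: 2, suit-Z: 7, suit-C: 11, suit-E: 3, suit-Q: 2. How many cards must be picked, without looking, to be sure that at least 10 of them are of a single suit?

An adversary could hand out at most 9 cards per suit (5 suits run out sooner): 3 + 9 + 2 + 7 + 9 + 3 + 2 = 35 cards and still no suit has 10.
By pigeonhole, one more card lands in a suit already at 9, so 36 draws are enough and 35 are not.

36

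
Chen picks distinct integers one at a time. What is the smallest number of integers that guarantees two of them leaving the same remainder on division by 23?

The 23 residue classes mod 23 are the pigeonholes.
With 23 integers one could put 1 in each residue class and have no class reach 2.
The 24th integer pushes some class to 2, so 23·1 + 1 = 24.

24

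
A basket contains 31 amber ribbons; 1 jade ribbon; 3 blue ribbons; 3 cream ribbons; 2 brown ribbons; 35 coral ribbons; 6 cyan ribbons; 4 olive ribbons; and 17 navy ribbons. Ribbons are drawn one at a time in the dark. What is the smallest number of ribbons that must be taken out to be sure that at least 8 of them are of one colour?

41

Pigeonhole: put each drawn ribbon into a box by colour. The largest draw with every box below 8 takes min(count, 7) from each colour; colours with fewer than 7 contribute all they have.
Σ min(cᵢ, 7) = 7 + 1 + 3 + 3 + 2 + 7 + 6 + 4 + 7 = 40.
Draw number 40 + 1 = 41 must push one box to 8.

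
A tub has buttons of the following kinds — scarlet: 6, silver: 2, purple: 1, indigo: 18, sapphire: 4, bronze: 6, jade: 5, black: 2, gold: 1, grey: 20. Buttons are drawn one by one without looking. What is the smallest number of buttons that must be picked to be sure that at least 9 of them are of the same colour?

44

By pigeonhole, the 10 colours are the holes; the buttons drawn are the pigeons.
To avoid 9 of any one colour, the worst case takes at most 8 of each colour, or every button of a colour that has fewer than 8.
That gives 6 + 2 + 1 + 8 + 4 + 6 + 5 + 2 + 1 + 8 = 43 buttons with no colour reaching 9.
The next button forces some colour to 9, so 43 + 1 = 44.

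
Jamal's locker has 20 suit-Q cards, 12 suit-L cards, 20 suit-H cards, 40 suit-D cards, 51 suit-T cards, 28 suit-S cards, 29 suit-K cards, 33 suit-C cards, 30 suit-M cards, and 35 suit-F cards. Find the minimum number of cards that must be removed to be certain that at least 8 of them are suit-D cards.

In the worst case for collecting suit-D cards, every non-suit-D card comes out first.
There are 20 + 12 + 20 + 51 + 28 + 29 + 33 + 30 + 35 = 258 non-suit-D cards altogether.
After those, each further card must be suit-D, so 258 + 8 = 266 draws guarantee 8 suit-D cards.

266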